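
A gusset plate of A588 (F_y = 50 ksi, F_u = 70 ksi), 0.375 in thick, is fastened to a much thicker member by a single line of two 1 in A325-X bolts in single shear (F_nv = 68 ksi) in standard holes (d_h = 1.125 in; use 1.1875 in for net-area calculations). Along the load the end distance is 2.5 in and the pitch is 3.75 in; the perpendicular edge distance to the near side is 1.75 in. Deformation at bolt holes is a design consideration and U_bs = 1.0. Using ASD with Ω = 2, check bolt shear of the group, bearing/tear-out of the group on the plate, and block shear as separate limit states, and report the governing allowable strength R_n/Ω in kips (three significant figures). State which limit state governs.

Bolt shear: A_b = π·1²/4 = 0.7854 in²; R_n = 68 × 0.7854 × 2 × 1 = 106.8 kips → 106.8 / 2 = 53.4 kips.
Bearing: edge l_c = 1.938, r_n = 61.03 kips; interior l_c = 2.625, r_n = 63 kips; R_n = 61.03 + 1·63 = 124 kips → 62 kips.
Block shear: A_gv = 2.344, A_nv = 1.676, A_nt = 0.4336 in²; R_n = min(0.6F_uA_nv, 0.6F_yA_gv) + U_bs·F_u·A_nt = 100.7 kips → 50.3 kips.
Block shear governs: 50.3 kips.

50.3 kips (block shear governs)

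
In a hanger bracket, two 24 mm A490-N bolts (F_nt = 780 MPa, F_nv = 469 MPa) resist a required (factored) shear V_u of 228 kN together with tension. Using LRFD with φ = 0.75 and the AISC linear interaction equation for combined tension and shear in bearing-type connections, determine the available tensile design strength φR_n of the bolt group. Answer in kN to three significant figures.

309 kN

A_b = π·24²/4 = 452.4 mm²; f_rv = 228 × 1000 / (2 × 452.4) = 252 MPa.
F'_nt = 1.3 F_nt − (F_nt / φF_nv) f_rv = 1.3·780 − (780/(0.75·469))·252 = 455.2 MPa, capped at F_nt → F'_nt = 455.2 MPa.
R_n = F'_nt · A_b · n = 455.2 × 452.4 × 2 / 1000 = 411.9 kN.
Design strength φR_n = 0.75 × 411.9 = 309 kN.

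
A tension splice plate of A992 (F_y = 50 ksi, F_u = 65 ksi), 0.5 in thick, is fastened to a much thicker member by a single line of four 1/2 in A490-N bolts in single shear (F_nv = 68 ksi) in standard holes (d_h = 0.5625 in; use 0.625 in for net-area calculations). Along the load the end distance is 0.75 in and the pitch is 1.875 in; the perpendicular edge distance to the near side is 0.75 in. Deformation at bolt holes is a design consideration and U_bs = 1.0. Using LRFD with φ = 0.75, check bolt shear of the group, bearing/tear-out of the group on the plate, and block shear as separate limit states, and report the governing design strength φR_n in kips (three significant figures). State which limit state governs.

40.1 kips (bolt shear governs)

Bolt shear: A_b = π·0.5²/4 = 0.1963 in²; R_n = 68 × 0.1963 × 4 × 1 = 53.41 kips → 0.75 × 53.41 = 40.1 kips.
Bearing: edge l_c = 0.4688, r_n = 18.28 kips; interior l_c = 1.312, r_n = 39 kips; R_n = 18.28 + 3·39 = 135.3 kips → 101 kips.
Block shear: A_gv = 3.188, A_nv = 2.094, A_nt = 0.2188 in²; R_n = min(0.6F_uA_nv, 0.6F_yA_gv) + U_bs·F_u·A_nt = 95.88 kips → 71.9 kips.
Bolt shear governs: 40.1 kips.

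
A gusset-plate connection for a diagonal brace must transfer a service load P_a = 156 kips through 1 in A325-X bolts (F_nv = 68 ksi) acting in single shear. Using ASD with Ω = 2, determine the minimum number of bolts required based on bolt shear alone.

A_b = π·1²/4 = 0.7854 in².
Per-bolt allowable strength R_n/Ω = 68 × 0.7854 × 1 / 2 = 26.7 kips.
n ≥ 156 / 26.7 = 5.842 → use 6 bolts.

6 bolts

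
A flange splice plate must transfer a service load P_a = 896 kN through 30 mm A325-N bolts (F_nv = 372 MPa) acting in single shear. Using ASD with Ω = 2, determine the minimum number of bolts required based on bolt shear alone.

A_b = π·30²/4 = 706.9 mm².
Per-bolt allowable strength R_n/Ω = 372 × 706.9 × 1 / 1000 / 2 = 131.5 kN.
n ≥ 896 / 131.5 = 6.815 → use 7 bolts.

7 bolts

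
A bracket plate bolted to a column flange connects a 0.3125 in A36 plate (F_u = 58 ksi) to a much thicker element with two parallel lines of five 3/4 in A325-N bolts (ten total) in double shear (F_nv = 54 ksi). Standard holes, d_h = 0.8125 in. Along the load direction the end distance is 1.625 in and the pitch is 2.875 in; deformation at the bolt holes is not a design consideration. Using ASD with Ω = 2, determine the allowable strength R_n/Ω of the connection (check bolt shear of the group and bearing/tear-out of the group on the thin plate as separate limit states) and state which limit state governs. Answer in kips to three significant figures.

Bolt shear: A_b = π·0.75²/4 = 0.4418 in²; R_n = 54 × 0.4418 × 10 × 2 = 477.1 kips → 477.1 / 2 = 239 kips.
Bearing (1.5 l_c t F_u ≤ 3.0 d t F_u): upper limit = 3.0·0.75·0.3125·58 = 40.78 kips.
  Edge l_c = 1.625 − 0.8125/2 = 1.219 → r_n = 33.13 kips; interior l_c = 2.875 − 0.8125 = 2.062 → r_n = 40.78 kips.
  R_n,bearing = 2·33.13 + 8·40.78 = 392.5 kips → 392.5 / 2 = 196 kips.
Bearing governs: 196 kips.

196 kips (bearing governs)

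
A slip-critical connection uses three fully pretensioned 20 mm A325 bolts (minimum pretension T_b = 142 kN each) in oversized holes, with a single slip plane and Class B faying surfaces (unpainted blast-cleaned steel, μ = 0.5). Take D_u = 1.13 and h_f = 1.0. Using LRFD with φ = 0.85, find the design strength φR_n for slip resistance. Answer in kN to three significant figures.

R_n = μ · D_u · h_f · T_b · n_s · n_b = 0.5 × 1.13 × 1.0 × 142 × 1 × 3 = 240.7 kN.
Design strength φR_n = 0.85 × 240.7 = 205 kN.

205 kN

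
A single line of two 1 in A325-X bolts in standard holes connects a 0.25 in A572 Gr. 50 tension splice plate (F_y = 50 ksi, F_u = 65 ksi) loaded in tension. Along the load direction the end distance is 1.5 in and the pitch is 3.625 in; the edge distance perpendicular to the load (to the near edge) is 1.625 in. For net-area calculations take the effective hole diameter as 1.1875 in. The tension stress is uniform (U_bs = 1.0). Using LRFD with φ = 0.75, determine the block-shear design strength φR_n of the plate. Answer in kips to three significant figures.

Shear plane L_v = 1.5 + 1·3.625 = 5.125 in; A_gv = 5.125 × 0.25 = 1.281 in².
A_nv = (5.125 − 1.5·1.1875) × 0.25 = 0.8359 in².
A_nt = (1.625 − 0.5·1.1875) × 0.25 = 0.2578 in².
0.6 F_u A_nv = 32.6 kips; 0.6 F_y A_gv = 38.44 kips → shear rupture governs the shear term.
R_n = 32.6 + 1.0 × 65 × 0.2578 = 49.36 kips.
Design strength φR_n = 0.75 × 49.36 = 37 kips.

37 kips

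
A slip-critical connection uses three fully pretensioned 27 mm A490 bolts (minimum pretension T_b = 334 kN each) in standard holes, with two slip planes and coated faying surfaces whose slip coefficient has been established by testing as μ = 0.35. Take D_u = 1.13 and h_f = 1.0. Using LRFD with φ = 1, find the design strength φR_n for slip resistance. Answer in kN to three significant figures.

R_n = μ · D_u · h_f · T_b · n_s · n_b = 0.35 × 1.13 × 1.0 × 334 × 2 × 3 = 792.6 kN.
Design strength φR_n = 1 × 792.6 = 793 kN.

793 kN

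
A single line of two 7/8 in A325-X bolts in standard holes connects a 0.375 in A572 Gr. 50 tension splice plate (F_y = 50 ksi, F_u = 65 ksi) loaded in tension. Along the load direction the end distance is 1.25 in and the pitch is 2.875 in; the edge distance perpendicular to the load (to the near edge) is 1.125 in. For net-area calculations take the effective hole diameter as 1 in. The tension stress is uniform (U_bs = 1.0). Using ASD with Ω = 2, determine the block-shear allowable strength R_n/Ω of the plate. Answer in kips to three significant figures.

Shear plane L_v = 1.25 + 1·2.875 = 4.125 in; A_gv = 4.125 × 0.375 = 1.547 in².
A_nv = (4.125 − 1.5·1) × 0.375 = 0.9844 in².
A_nt = (1.125 − 0.5·1) × 0.375 = 0.2344 in².
0.6 F_u A_nv = 38.39 kips; 0.6 F_y A_gv = 46.41 kips → shear rupture governs the shear term.
R_n = 38.39 + 1.0 × 65 × 0.2344 = 53.62 kips.
Allowable strength R_n/Ω = 53.62 / 2 = 26.8 kips.

26.8 kips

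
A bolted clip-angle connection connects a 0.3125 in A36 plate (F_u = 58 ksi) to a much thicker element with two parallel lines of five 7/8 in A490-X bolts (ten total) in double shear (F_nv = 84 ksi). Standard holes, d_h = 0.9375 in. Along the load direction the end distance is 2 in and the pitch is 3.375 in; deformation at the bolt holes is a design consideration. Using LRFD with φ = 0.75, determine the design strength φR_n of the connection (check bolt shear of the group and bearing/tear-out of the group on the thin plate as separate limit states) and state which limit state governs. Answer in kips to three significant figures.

Bolt shear: A_b = π·0.875²/4 = 0.6013 in²; R_n = 84 × 0.6013 × 10 × 2 = 1010 kips → 0.75 × 1010 = 758 kips.
Bearing (1.2 l_c t F_u ≤ 2.4 d t F_u): upper limit = 2.4·0.875·0.3125·58 = 38.06 kips.
  Edge l_c = 2 − 0.9375/2 = 1.531 → r_n = 33.3 kips; interior l_c = 3.375 − 0.9375 = 2.438 → r_n = 38.06 kips.
  R_n,bearing = 2·33.3 + 8·38.06 = 371.1 kips → 0.75 × 371.1 = 278 kips.
Bearing governs: 278 kips.

278 kips (bearing governs)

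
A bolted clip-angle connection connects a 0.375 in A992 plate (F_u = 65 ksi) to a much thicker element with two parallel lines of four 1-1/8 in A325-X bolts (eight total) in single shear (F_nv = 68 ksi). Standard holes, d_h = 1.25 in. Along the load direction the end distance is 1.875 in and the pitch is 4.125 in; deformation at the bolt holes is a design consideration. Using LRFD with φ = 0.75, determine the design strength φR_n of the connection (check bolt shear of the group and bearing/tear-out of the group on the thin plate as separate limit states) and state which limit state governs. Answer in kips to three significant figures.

351 kips (bearing governs)

Bolt shear: A_b = π·1.125²/4 = 0.994 in²; R_n = 68 × 0.994 × 8 × 1 = 540.7 kips → 0.75 × 540.7 = 406 kips.
Bearing (1.2 l_c t F_u ≤ 2.4 d t F_u): upper limit = 2.4·1.125·0.375·65 = 65.81 kips.
  Edge l_c = 1.875 − 1.25/2 = 1.25 → r_n = 36.56 kips; interior l_c = 4.125 − 1.25 = 2.875 → r_n = 65.81 kips.
  R_n,bearing = 2·36.56 + 6·65.81 = 468 kips → 0.75 × 468 = 351 kips.
Bearing governs: 351 kips.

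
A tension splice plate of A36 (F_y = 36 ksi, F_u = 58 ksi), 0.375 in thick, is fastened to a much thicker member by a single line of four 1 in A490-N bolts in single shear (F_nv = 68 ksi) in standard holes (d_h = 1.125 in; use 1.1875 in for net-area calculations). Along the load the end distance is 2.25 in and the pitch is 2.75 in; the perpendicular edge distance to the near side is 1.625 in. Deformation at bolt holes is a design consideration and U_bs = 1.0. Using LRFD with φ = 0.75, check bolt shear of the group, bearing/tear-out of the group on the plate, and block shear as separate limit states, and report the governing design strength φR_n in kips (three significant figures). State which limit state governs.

Bolt shear: A_b = π·1²/4 = 0.7854 in²; R_n = 68 × 0.7854 × 4 × 1 = 213.6 kips → 0.75 × 213.6 = 160 kips.
Bearing: edge l_c = 1.688, r_n = 44.04 kips; interior l_c = 1.625, r_n = 42.41 kips; R_n = 44.04 + 3·42.41 = 171.3 kips → 128 kips.
Block shear: A_gv = 3.938, A_nv = 2.379, A_nt = 0.3867 in²; R_n = min(0.6F_uA_nv, 0.6F_yA_gv) + U_bs·F_u·A_nt = 105.2 kips → 78.9 kips.
Block shear governs: 78.9 kips.

78.9 kips (block shear governs)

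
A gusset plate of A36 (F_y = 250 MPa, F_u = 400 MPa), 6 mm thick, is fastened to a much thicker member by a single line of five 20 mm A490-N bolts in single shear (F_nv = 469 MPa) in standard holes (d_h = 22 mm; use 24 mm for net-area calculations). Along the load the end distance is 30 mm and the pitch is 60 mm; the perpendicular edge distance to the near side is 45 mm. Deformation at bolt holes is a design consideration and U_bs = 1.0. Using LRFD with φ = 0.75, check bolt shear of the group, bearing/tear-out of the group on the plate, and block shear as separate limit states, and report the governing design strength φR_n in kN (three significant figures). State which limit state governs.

234 kN (block shear governs)

Bolt shear: A_b = π·20²/4 = 314.2 mm²; R_n = 469 × 314.2 × 5 × 1 / 1000 = 736.7 kN → 0.75 × 736.7 = 553 kN.
Bearing: edge l_c = 19, r_n = 54.72 kN; interior l_c = 38, r_n = 109.4 kN; R_n = 54.72 + 4·109.4 = 492.5 kN → 369 kN.
Block shear: A_gv = 1620, A_nv = 972, A_nt = 198 mm²; R_n = min(0.6F_uA_nv, 0.6F_yA_gv) + U_bs·F_u·A_nt = 312.5 kN → 234 kN.
Block shear governs: 234 kN.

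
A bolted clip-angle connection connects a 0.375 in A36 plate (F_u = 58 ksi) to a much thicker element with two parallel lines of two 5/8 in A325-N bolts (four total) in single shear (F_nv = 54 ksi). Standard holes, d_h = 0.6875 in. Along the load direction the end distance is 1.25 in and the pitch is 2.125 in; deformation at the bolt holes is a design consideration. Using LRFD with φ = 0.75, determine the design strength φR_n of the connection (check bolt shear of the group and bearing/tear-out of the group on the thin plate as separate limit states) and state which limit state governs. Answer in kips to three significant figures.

49.7 kips (bolt shear governs)

Bolt shear: A_b = π·0.625²/4 = 0.3068 in²; R_n = 54 × 0.3068 × 4 × 1 = 66.27 kips → 0.75 × 66.27 = 49.7 kips.
Bearing (1.2 l_c t F_u ≤ 2.4 d t F_u): upper limit = 2.4·0.625·0.375·58 = 32.62 kips.
  Edge l_c = 1.25 − 0.6875/2 = 0.9062 → r_n = 23.65 kips; interior l_c = 2.125 − 0.6875 = 1.438 → r_n = 32.62 kips.
  R_n,bearing = 2·23.65 + 2·32.62 = 112.6 kips → 0.75 × 112.6 = 84.4 kips.
Bolt shear governs: 49.7 kips.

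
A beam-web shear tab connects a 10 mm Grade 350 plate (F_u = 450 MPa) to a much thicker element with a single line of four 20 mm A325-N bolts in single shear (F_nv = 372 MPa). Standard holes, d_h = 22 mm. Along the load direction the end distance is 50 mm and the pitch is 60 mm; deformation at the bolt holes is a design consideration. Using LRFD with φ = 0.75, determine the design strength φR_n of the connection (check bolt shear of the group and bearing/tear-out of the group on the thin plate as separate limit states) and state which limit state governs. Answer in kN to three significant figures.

351 kN (bolt shear governs)

Bolt shear: A_b = π·20²/4 = 314.2 mm²; R_n = 372 × 314.2 × 4 × 1 / 1000 = 467.5 kN → 0.75 × 467.5 = 351 kN.
Bearing (1.2 l_c t F_u ≤ 2.4 d t F_u): upper limit = 2.4·20·10·450 / 1000 = 216 kN.
  Edge l_c = 50 − 22/2 = 39 → r_n = 210.6 kN; interior l_c = 60 − 22 = 38 → r_n = 205.2 kN.
  R_n,bearing = 1·210.6 + 3·205.2 = 826.2 kN → 0.75 × 826.2 = 620 kN.
Bolt shear governs: 351 kN.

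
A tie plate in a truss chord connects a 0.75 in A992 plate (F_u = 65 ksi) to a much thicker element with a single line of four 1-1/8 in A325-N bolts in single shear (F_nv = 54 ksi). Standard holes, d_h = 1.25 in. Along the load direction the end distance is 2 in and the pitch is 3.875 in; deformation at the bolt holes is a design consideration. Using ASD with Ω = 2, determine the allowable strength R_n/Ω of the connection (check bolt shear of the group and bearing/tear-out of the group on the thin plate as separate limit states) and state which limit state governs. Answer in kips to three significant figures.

Bolt shear: A_b = π·1.125²/4 = 0.994 in²; R_n = 54 × 0.994 × 4 × 1 = 214.7 kips → 214.7 / 2 = 107 kips.
Bearing (1.2 l_c t F_u ≤ 2.4 d t F_u): upper limit = 2.4·1.125·0.75·65 = 131.6 kips.
  Edge l_c = 2 − 1.25/2 = 1.375 → r_n = 80.44 kips; interior l_c = 3.875 − 1.25 = 2.625 → r_n = 131.6 kips.
  R_n,bearing = 1·80.44 + 3·131.6 = 475.3 kips → 475.3 / 2 = 238 kips.
Bolt shear governs: 107 kips.

107 kips (bolt shear governs)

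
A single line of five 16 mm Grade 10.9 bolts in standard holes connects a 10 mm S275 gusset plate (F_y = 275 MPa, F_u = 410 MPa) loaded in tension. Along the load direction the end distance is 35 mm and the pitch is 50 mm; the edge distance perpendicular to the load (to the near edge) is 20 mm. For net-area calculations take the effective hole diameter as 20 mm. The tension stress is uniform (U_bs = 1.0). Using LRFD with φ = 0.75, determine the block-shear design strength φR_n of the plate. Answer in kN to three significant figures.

298 kN

Shear plane L_v = 35 + 4·50 = 235 mm; A_gv = 235 × 10 = 2350 mm².
A_nv = (235 − 4.5·20) × 10 = 1450 mm².
A_nt = (20 − 0.5·20) × 10 = 100 mm².
0.6 F_u A_nv = 356.7 kN; 0.6 F_y A_gv = 387.8 kN → shear rupture governs the shear term.
R_n = 356.7 + 1.0 × 410 × 100 / 1000 = 397.7 kN.
Design strength φR_n = 0.75 × 397.7 = 298 kN.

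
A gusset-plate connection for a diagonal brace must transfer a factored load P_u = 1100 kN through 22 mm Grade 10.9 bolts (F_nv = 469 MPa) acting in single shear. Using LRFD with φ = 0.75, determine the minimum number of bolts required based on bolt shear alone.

A_b = π·22²/4 = 380.1 mm².
Per-bolt design strength φR_n = 0.75 × 469 × 380.1 × 1 / 1000 = 133.7 kN.
n ≥ 1100 / 133.7 = 8.227 → use 9 bolts.

9 bolts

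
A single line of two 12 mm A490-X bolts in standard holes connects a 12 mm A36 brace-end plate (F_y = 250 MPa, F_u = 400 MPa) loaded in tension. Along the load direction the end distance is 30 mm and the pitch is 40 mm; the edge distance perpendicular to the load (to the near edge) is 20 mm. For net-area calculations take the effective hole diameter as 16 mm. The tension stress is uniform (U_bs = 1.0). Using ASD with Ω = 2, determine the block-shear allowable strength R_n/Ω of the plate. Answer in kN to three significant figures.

Shear plane L_v = 30 + 1·40 = 70 mm; A_gv = 70 × 12 = 840 mm².
A_nv = (70 − 1.5·16) × 12 = 552 mm².
A_nt = (20 − 0.5·16) × 12 = 144 mm².
0.6 F_u A_nv = 132.5 kN; 0.6 F_y A_gv = 126 kN → shear yielding governs the shear term.
R_n = 126 + 1.0 × 400 × 144 / 1000 = 183.6 kN.
Allowable strength R_n/Ω = 183.6 / 2 = 91.8 kN.

91.8 kN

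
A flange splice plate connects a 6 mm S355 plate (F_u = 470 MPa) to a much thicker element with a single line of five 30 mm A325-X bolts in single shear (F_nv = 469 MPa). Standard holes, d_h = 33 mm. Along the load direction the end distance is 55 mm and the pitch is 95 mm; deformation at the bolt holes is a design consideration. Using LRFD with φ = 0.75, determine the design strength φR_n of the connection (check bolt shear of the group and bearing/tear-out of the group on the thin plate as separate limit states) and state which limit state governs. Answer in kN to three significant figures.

Bolt shear: A_b = π·30²/4 = 706.9 mm²; R_n = 469 × 706.9 × 5 × 1 / 1000 = 1658 kN → 0.75 × 1658 = 1240 kN.
Bearing (1.2 l_c t F_u ≤ 2.4 d t F_u): upper limit = 2.4·30·6·470 / 1000 = 203 kN.
  Edge l_c = 55 − 33/2 = 38.5 → r_n = 130.3 kN; interior l_c = 95 − 33 = 62 → r_n = 203 kN.
  R_n,bearing = 1·130.3 + 4·203 = 942.4 kN → 0.75 × 942.4 = 707 kN.
Bearing governs: 707 kN.

707 kN (bearing governs)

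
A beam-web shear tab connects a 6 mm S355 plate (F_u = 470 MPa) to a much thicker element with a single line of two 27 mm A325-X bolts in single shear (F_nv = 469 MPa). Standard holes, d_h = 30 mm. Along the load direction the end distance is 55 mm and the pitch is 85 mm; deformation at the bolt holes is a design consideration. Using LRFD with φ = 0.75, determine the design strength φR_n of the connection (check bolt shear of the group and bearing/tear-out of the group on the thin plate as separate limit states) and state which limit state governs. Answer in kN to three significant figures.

239 kN (bearing governs)

Bolt shear: A_b = π·27²/4 = 572.6 mm²; R_n = 469 × 572.6 × 2 × 1 / 1000 = 537.1 kN → 0.75 × 537.1 = 403 kN.
Bearing (1.2 l_c t F_u ≤ 2.4 d t F_u): upper limit = 2.4·27·6·470 / 1000 = 182.7 kN.
  Edge l_c = 55 − 30/2 = 40 → r_n = 135.4 kN; interior l_c = 85 − 30 = 55 → r_n = 182.7 kN.
  R_n,bearing = 1·135.4 + 1·182.7 = 318.1 kN → 0.75 × 318.1 = 239 kN.
Bearing governs: 239 kN.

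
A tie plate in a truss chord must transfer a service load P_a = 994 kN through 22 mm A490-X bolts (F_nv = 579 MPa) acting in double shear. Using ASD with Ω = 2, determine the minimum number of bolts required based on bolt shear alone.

5 bolts

A_b = π·22²/4 = 380.1 mm².
Per-bolt allowable strength R_n/Ω = 579 × 380.1 × 2 / 1000 / 2 = 220.1 kN.
n ≥ 994 / 220.1 = 4.516 → use 5 bolts.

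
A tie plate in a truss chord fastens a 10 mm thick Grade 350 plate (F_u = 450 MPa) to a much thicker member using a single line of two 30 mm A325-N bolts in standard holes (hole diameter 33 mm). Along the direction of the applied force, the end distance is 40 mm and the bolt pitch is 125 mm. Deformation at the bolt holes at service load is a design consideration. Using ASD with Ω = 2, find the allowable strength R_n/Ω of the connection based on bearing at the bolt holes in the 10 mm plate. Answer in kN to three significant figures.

225 kN

Per bolt r_n = 1.2 l_c t F_u ≤ 2.4 d t F_u; upper limit = 2.4 × 30 × 10 × 450 / 1000 = 324 kN.
Edge bolt: l_c = 40 − 33/2 = 23.5 mm → 1.2 × 23.5 × 10 × 450 / 1000 = 126.9 → r_n = 126.9 kN.
Interior bolts: l_c = 125 − 33 = 92 mm → 1.2 × 92 × 10 × 450 / 1000 = 496.8 → r_n = 324 kN.
R_n = 1 × 126.9 + 1 × 324 = 450.9 kN.
Allowable strength R_n/Ω = 450.9 / 2 = 225 kN.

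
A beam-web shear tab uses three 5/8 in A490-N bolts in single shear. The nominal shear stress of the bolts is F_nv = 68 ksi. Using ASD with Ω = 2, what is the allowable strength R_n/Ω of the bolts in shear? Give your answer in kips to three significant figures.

A_b = π × 0.625² / 4 = 0.3068 in².
R_n = F_nv · A_b · n · n_s = 68 × 0.3068 × 3 × 1 = 62.59 kips.
Allowable strength R_n/Ω = 62.59 / 2 = 31.3 kips.

31.3 kips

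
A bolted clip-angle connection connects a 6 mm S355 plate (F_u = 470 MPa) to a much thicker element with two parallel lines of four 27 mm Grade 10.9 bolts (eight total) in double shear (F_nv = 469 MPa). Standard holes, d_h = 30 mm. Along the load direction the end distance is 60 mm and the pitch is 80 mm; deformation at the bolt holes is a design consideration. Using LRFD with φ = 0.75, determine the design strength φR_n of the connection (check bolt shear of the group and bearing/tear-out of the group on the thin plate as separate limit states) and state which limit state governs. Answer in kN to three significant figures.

Bolt shear: A_b = π·27²/4 = 572.6 mm²; R_n = 469 × 572.6 × 8 × 2 / 1000 = 4296 kN → 0.75 × 4296 = 3220 kN.
Bearing (1.2 l_c t F_u ≤ 2.4 d t F_u): upper limit = 2.4·27·6·470 / 1000 = 182.7 kN.
  Edge l_c = 60 − 30/2 = 45 → r_n = 152.3 kN; interior l_c = 80 − 30 = 50 → r_n = 169.2 kN.
  R_n,bearing = 2·152.3 + 6·169.2 = 1320 kN → 0.75 × 1320 = 990 kN.
Bearing governs: 990 kN.

990 kN (bearing governs)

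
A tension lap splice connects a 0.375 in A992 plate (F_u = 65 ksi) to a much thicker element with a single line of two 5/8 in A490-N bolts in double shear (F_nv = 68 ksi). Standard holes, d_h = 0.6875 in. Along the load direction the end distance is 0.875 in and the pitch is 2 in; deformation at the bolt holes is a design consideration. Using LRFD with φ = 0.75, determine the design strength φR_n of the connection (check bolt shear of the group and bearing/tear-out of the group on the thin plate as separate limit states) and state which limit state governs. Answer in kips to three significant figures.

39.1 kips (bearing governs)

Bolt shear: A_b = π·0.625²/4 = 0.3068 in²; R_n = 68 × 0.3068 × 2 × 2 = 83.45 kips → 0.75 × 83.45 = 62.6 kips.
Bearing (1.2 l_c t F_u ≤ 2.4 d t F_u): upper limit = 2.4·0.625·0.375·65 = 36.56 kips.
  Edge l_c = 0.875 − 0.6875/2 = 0.5312 → r_n = 15.54 kips; interior l_c = 2 − 0.6875 = 1.312 → r_n = 36.56 kips.
  R_n,bearing = 1·15.54 + 1·36.56 = 52.1 kips → 0.75 × 52.1 = 39.1 kips.
Bearing governs: 39.1 kips.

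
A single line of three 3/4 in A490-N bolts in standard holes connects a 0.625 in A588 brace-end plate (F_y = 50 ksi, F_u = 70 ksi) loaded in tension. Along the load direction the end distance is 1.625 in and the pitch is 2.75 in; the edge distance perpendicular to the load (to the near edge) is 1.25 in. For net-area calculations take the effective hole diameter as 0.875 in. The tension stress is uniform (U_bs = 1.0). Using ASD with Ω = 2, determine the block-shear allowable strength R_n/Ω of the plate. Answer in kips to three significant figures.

Shear plane L_v = 1.625 + 2·2.75 = 7.125 in; A_gv = 7.125 × 0.625 = 4.453 in².
A_nv = (7.125 − 2.5·0.875) × 0.625 = 3.086 in².
A_nt = (1.25 − 0.5·0.875) × 0.625 = 0.5078 in².
0.6 F_u A_nv = 129.6 kips; 0.6 F_y A_gv = 133.6 kips → shear rupture governs the shear term.
R_n = 129.6 + 1.0 × 70 × 0.5078 = 165.2 kips.
Allowable strength R_n/Ω = 165.2 / 2 = 82.6 kips.

82.6 kips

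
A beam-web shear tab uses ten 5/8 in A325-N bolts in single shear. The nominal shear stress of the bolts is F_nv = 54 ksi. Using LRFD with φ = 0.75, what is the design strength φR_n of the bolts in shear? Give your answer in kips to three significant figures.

124 kips

A_b = π × 0.625² / 4 = 0.3068 in².
R_n = F_nv · A_b · n · n_s = 54 × 0.3068 × 10 × 1 = 165.7 kips.
Design strength φR_n = 0.75 × 165.7 = 124 kips.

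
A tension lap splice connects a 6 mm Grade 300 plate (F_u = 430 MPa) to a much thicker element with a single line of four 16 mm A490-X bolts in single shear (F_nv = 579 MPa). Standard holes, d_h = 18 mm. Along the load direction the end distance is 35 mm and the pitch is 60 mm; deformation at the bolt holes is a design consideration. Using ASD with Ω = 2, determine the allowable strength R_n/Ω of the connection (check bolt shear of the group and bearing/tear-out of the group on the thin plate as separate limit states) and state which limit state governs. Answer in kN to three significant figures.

Bolt shear: A_b = π·16²/4 = 201.1 mm²; R_n = 579 × 201.1 × 4 × 1 / 1000 = 465.7 kN → 465.7 / 2 = 233 kN.
Bearing (1.2 l_c t F_u ≤ 2.4 d t F_u): upper limit = 2.4·16·6·430 / 1000 = 99.07 kN.
  Edge l_c = 35 − 18/2 = 26 → r_n = 80.5 kN; interior l_c = 60 − 18 = 42 → r_n = 99.07 kN.
  R_n,bearing = 1·80.5 + 3·99.07 = 377.7 kN → 377.7 / 2 = 189 kN.
Bearing governs: 189 kN.

189 kN (bearing governs)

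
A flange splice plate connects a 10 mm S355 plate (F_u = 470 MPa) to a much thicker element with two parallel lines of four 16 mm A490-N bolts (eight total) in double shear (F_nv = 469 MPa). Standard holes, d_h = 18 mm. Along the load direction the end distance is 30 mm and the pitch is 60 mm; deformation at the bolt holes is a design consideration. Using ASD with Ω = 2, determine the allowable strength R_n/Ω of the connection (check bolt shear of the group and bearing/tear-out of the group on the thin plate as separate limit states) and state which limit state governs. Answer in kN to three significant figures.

Bolt shear: A_b = π·16²/4 = 201.1 mm²; R_n = 469 × 201.1 × 8 × 2 / 1000 = 1509 kN → 1509 / 2 = 754 kN.
Bearing (1.2 l_c t F_u ≤ 2.4 d t F_u): upper limit = 2.4·16·10·470 / 1000 = 180.5 kN.
  Edge l_c = 30 − 18/2 = 21 → r_n = 118.4 kN; interior l_c = 60 − 18 = 42 → r_n = 180.5 kN.
  R_n,bearing = 2·118.4 + 6·180.5 = 1320 kN → 1320 / 2 = 660 kN.
Bearing governs: 660 kN.

660 kN (bearing governs)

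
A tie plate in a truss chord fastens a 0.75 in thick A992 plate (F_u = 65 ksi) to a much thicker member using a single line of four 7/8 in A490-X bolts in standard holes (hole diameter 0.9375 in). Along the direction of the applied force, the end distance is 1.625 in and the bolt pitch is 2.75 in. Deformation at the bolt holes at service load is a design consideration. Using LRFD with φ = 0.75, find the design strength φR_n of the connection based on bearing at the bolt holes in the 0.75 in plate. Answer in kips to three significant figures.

Per bolt r_n = 1.2 l_c t F_u ≤ 2.4 d t F_u; upper limit = 2.4 × 0.875 × 0.75 × 65 = 102.4 kips.
Edge bolt: l_c = 1.625 − 0.9375/2 = 1.156 in → 1.2 × 1.156 × 0.75 × 65 = 67.64 → r_n = 67.64 kips.
Interior bolts: l_c = 2.75 − 0.9375 = 1.812 in → 1.2 × 1.812 × 0.75 × 65 = 106 → r_n = 102.4 kips.
R_n = 1 × 67.64 + 3 × 102.4 = 374.8 kips.
Design strength φR_n = 0.75 × 374.8 = 281 kips.

281 kips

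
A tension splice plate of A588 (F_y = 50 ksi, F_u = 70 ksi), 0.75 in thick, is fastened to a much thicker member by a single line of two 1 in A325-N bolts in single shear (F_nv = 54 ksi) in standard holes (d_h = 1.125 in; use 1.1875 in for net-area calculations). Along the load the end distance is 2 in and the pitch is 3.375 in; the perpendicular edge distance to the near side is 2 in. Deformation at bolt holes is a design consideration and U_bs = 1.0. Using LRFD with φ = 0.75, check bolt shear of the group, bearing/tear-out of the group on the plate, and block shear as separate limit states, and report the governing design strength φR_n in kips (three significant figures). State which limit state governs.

Bolt shear: A_b = π·1²/4 = 0.7854 in²; R_n = 54 × 0.7854 × 2 × 1 = 84.82 kips → 0.75 × 84.82 = 63.6 kips.
Bearing: edge l_c = 1.438, r_n = 90.56 kips; interior l_c = 2.25, r_n = 126 kips; R_n = 90.56 + 1·126 = 216.6 kips → 162 kips.
Block shear: A_gv = 4.031, A_nv = 2.695, A_nt = 1.055 in²; R_n = min(0.6F_uA_nv, 0.6F_yA_gv) + U_bs·F_u·A_nt = 187 kips → 140 kips.
Bolt shear governs: 63.6 kips.

63.6 kips (bolt shear governs)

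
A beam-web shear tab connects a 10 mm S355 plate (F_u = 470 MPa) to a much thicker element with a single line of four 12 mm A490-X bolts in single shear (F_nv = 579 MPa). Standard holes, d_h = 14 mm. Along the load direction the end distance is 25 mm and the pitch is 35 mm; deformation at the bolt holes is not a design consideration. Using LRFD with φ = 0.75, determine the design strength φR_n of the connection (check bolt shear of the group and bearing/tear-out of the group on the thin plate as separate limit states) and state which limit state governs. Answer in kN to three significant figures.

Bolt shear: A_b = π·12²/4 = 113.1 mm²; R_n = 579 × 113.1 × 4 × 1 / 1000 = 261.9 kN → 0.75 × 261.9 = 196 kN.
Bearing (1.5 l_c t F_u ≤ 3.0 d t F_u): upper limit = 3.0·12·10·470 / 1000 = 169.2 kN.
  Edge l_c = 25 − 14/2 = 18 → r_n = 126.9 kN; interior l_c = 35 − 14 = 21 → r_n = 148.1 kN.
  R_n,bearing = 1·126.9 + 3·148.1 = 571.1 kN → 0.75 × 571.1 = 428 kN.
Bolt shear governs: 196 kN.

196 kN (bolt shear governs)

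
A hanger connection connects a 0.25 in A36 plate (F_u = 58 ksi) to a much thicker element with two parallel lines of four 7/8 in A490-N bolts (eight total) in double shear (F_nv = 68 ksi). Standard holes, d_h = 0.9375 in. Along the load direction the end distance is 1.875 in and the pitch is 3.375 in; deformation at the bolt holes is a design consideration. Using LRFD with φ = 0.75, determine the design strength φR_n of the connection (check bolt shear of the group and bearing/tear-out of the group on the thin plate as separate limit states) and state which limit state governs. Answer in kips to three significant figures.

Bolt shear: A_b = π·0.875²/4 = 0.6013 in²; R_n = 68 × 0.6013 × 8 × 2 = 654.2 kips → 0.75 × 654.2 = 491 kips.
Bearing (1.2 l_c t F_u ≤ 2.4 d t F_u): upper limit = 2.4·0.875·0.25·58 = 30.45 kips.
  Edge l_c = 1.875 − 0.9375/2 = 1.406 → r_n = 24.47 kips; interior l_c = 3.375 − 0.9375 = 2.438 → r_n = 30.45 kips.
  R_n,bearing = 2·24.47 + 6·30.45 = 231.6 kips → 0.75 × 231.6 = 174 kips.
Bearing governs: 174 kips.

174 kips (bearing governs)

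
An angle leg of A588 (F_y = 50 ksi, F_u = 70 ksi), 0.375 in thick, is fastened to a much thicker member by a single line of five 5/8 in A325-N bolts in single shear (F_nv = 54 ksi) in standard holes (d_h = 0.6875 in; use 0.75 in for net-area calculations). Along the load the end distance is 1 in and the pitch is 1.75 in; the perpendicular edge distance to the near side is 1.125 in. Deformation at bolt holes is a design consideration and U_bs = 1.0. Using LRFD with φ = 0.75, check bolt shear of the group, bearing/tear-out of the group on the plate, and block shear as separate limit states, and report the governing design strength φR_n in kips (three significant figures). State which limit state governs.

62.1 kips (bolt shear governs)

Bolt shear: A_b = π·0.625²/4 = 0.3068 in²; R_n = 54 × 0.3068 × 5 × 1 = 82.83 kips → 0.75 × 82.83 = 62.1 kips.
Bearing: edge l_c = 0.6562, r_n = 20.67 kips; interior l_c = 1.062, r_n = 33.47 kips; R_n = 20.67 + 4·33.47 = 154.5 kips → 116 kips.
Block shear: A_gv = 3, A_nv = 1.734, A_nt = 0.2812 in²; R_n = min(0.6F_uA_nv, 0.6F_yA_gv) + U_bs·F_u·A_nt = 92.53 kips → 69.4 kips.
Bolt shear governs: 62.1 kips.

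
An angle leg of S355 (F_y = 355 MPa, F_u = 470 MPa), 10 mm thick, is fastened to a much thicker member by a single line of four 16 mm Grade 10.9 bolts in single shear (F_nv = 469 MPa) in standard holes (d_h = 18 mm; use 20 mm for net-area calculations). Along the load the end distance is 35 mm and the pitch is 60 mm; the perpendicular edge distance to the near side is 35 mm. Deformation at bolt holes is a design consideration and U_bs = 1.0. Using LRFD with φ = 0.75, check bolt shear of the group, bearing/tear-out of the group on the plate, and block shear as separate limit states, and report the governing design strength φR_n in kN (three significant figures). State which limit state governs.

Bolt shear: A_b = π·16²/4 = 201.1 mm²; R_n = 469 × 201.1 × 4 × 1 / 1000 = 377.2 kN → 0.75 × 377.2 = 283 kN.
Bearing: edge l_c = 26, r_n = 146.6 kN; interior l_c = 42, r_n = 180.5 kN; R_n = 146.6 + 3·180.5 = 688.1 kN → 516 kN.
Block shear: A_gv = 2150, A_nv = 1450, A_nt = 250 mm²; R_n = min(0.6F_uA_nv, 0.6F_yA_gv) + U_bs·F_u·A_nt = 526.4 kN → 395 kN.
Bolt shear governs: 283 kN.

283 kN (bolt shear governs)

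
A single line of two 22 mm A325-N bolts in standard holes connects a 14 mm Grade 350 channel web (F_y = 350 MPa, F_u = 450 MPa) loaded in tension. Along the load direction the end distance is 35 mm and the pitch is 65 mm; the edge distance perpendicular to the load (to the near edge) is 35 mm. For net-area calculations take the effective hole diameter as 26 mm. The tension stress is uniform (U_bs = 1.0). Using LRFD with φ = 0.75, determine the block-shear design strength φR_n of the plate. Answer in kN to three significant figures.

Shear plane L_v = 35 + 1·65 = 100 mm; A_gv = 100 × 14 = 1400 mm².
A_nv = (100 − 1.5·26) × 14 = 854 mm².
A_nt = (35 − 0.5·26) × 14 = 308 mm².
0.6 F_u A_nv = 230.6 kN; 0.6 F_y A_gv = 294 kN → shear rupture governs the shear term.
R_n = 230.6 + 1.0 × 450 × 308 / 1000 = 369.2 kN.
Design strength φR_n = 0.75 × 369.2 = 277 kN.

277 kN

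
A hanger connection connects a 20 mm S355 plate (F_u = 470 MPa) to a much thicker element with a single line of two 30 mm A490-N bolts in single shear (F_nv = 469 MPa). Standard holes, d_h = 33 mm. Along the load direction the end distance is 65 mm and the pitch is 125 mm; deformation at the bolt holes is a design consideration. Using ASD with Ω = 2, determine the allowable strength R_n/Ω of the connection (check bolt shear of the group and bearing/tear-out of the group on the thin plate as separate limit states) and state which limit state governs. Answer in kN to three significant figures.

332 kN (bolt shear governs)

Bolt shear: A_b = π·30²/4 = 706.9 mm²; R_n = 469 × 706.9 × 2 × 1 / 1000 = 663 kN → 663 / 2 = 332 kN.
Bearing (1.2 l_c t F_u ≤ 2.4 d t F_u): upper limit = 2.4·30·20·470 / 1000 = 676.8 kN.
  Edge l_c = 65 − 33/2 = 48.5 → r_n = 547.1 kN; interior l_c = 125 − 33 = 92 → r_n = 676.8 kN.
  R_n,bearing = 1·547.1 + 1·676.8 = 1224 kN → 1224 / 2 = 612 kN.
Bolt shear governs: 332 kN.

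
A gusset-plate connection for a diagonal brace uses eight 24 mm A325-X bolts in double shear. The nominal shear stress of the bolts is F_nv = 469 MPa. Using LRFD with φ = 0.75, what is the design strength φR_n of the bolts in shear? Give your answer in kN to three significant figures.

2550 kN

A_b = π × 24² / 4 = 452.4 mm².
R_n = F_nv · A_b · n · n_s = 469 × 452.4 × 8 × 2 / 1000 = 3395 kN.
Design strength φR_n = 0.75 × 3395 = 2550 kN.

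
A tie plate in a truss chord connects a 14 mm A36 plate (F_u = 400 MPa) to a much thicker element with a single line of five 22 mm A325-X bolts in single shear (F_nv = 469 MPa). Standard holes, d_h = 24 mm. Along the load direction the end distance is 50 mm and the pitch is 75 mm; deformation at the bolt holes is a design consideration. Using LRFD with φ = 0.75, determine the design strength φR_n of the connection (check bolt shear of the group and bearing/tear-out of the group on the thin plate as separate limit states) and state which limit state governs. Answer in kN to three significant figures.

669 kN (bolt shear governs)

Bolt shear: A_b = π·22²/4 = 380.1 mm²; R_n = 469 × 380.1 × 5 × 1 / 1000 = 891.4 kN → 0.75 × 891.4 = 669 kN.
Bearing (1.2 l_c t F_u ≤ 2.4 d t F_u): upper limit = 2.4·22·14·400 / 1000 = 295.7 kN.
  Edge l_c = 50 − 24/2 = 38 → r_n = 255.4 kN; interior l_c = 75 − 24 = 51 → r_n = 295.7 kN.
  R_n,bearing = 1·255.4 + 4·295.7 = 1438 kN → 0.75 × 1438 = 1080 kN.
Bolt shear governs: 669 kN.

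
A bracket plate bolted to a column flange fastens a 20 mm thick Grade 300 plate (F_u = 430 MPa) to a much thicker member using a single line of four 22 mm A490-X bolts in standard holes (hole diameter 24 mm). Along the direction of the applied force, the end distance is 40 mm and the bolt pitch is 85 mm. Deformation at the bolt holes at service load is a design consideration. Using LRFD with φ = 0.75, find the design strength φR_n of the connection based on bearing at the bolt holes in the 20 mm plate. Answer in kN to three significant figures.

1240 kN

Per bolt r_n = 1.2 l_c t F_u ≤ 2.4 d t F_u; upper limit = 2.4 × 22 × 20 × 430 / 1000 = 454.1 kN.
Edge bolt: l_c = 40 − 24/2 = 28 mm → 1.2 × 28 × 20 × 430 / 1000 = 289 → r_n = 289 kN.
Interior bolts: l_c = 85 − 24 = 61 mm → 1.2 × 61 × 20 × 430 / 1000 = 629.5 → r_n = 454.1 kN.
R_n = 1 × 289 + 3 × 454.1 = 1651 kN.
Design strength φR_n = 0.75 × 1651 = 1240 kN.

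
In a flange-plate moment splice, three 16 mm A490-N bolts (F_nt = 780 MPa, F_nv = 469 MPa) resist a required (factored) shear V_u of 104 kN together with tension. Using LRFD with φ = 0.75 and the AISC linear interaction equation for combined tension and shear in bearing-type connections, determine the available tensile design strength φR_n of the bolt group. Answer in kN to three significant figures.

286 kN

A_b = π·16²/4 = 201.1 mm²; f_rv = 104 × 1000 / (3 × 201.1) = 172.4 MPa.
F'_nt = 1.3 F_nt − (F_nt / φF_nv) f_rv = 1.3·780 − (780/(0.75·469))·172.4 = 631.7 MPa, capped at F_nt → F'_nt = 631.7 MPa.
R_n = F'_nt · A_b · n = 631.7 × 201.1 × 3 / 1000 = 381 kN.
Design strength φR_n = 0.75 × 381 = 286 kN.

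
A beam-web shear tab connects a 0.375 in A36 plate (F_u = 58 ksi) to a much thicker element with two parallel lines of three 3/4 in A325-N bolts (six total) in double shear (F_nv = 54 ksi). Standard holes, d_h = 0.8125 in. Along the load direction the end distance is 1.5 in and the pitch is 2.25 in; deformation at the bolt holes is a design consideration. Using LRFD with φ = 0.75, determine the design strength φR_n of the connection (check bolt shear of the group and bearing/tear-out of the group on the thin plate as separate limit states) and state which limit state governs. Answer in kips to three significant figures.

155 kips (bearing governs)

Bolt shear: A_b = π·0.75²/4 = 0.4418 in²; R_n = 54 × 0.4418 × 6 × 2 = 286.3 kips → 0.75 × 286.3 = 215 kips.
Bearing (1.2 l_c t F_u ≤ 2.4 d t F_u): upper limit = 2.4·0.75·0.375·58 = 39.15 kips.
  Edge l_c = 1.5 − 0.8125/2 = 1.094 → r_n = 28.55 kips; interior l_c = 2.25 − 0.8125 = 1.438 → r_n = 37.52 kips.
  R_n,bearing = 2·28.55 + 4·37.52 = 207.2 kips → 0.75 × 207.2 = 155 kips.
Bearing governs: 155 kips.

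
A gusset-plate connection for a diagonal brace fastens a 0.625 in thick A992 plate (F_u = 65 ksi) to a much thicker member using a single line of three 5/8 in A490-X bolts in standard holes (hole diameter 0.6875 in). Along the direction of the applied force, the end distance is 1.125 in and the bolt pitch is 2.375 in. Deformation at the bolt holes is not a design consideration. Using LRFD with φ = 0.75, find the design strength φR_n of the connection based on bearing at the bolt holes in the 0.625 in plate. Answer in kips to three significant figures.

Per bolt r_n = 1.5 l_c t F_u ≤ 3.0 d t F_u; upper limit = 3.0 × 0.625 × 0.625 × 65 = 76.17 kips.
Edge bolt: l_c = 1.125 − 0.6875/2 = 0.7812 in → 1.5 × 0.7812 × 0.625 × 65 = 47.61 → r_n = 47.61 kips.
Interior bolts: l_c = 2.375 − 0.6875 = 1.688 in → 1.5 × 1.688 × 0.625 × 65 = 102.8 → r_n = 76.17 kips.
R_n = 1 × 47.61 + 2 × 76.17 = 200 kips.
Design strength φR_n = 0.75 × 200 = 150 kips.

150 kips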